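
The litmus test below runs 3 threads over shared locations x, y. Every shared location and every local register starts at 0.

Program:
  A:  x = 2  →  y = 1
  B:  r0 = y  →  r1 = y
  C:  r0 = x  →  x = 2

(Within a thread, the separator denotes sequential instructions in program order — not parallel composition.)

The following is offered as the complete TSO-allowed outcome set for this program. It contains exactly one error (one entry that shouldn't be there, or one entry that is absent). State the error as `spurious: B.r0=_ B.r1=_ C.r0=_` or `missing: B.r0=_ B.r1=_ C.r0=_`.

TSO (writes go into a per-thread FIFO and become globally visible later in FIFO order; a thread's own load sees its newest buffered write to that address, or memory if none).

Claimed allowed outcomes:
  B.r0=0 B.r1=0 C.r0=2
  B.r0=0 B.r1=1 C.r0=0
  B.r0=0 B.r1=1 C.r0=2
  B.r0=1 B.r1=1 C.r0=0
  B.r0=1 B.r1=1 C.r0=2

outcome vector order: (B.r0,B.r1,C.r0)
TSO (6): 0/0/0 0/0/2 0/1/0 0/1/2 1/1/0 1/1/2
TSO∖claimed = {0/0/0}

missing: B.r0=0 B.r1=0 C.r0=0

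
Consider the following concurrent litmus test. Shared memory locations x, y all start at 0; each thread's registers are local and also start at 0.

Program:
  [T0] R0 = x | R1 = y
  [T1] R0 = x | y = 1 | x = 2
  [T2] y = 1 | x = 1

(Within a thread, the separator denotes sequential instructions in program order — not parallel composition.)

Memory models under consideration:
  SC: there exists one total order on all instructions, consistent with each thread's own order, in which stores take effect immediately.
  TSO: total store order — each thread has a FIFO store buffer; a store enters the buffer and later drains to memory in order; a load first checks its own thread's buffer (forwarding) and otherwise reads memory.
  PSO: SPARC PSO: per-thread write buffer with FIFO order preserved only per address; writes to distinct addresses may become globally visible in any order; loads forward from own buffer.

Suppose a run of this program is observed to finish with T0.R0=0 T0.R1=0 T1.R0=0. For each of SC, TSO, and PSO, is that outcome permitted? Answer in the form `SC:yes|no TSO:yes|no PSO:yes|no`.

outcome vector order: (T0.R0,T0.R1,T1.R0)
SC: 8 outcomes — {<0 0 0>; <0 0 1>; <0 1 0>; <0 1 1>; <1 1 0>; <1 1 1>; <2 1 0>; <2 1 1>}
TSO: 8 outcomes — {<0 0 0>; <0 0 1>; <0 1 0>; <0 1 1>; <1 1 0>; <1 1 1>; <2 1 0>; <2 1 1>}
PSO: 12 outcomes — {<0 0 0>; <0 0 1>; <0 1 0>; <0 1 1>; <1 0 0>; <1 0 1>; <1 1 0>; <1 1 1>; <2 0 0>; <2 0 1>; <2 1 0>; <2 1 1>}
target <0 0 0> ∈ {SC,TSO,PSO}

SC:yes TSO:yes PSO:yes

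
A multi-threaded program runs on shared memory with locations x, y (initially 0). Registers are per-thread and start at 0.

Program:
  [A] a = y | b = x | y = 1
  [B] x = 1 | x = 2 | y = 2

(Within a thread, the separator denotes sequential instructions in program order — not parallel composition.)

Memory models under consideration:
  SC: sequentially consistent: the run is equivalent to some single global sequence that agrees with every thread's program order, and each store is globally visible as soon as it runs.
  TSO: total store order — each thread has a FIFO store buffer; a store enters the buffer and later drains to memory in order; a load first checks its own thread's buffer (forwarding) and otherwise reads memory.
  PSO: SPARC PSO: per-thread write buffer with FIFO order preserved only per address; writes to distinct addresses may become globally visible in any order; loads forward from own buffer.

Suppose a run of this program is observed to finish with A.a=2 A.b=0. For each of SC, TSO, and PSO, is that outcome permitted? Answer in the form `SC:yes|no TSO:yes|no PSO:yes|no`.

outcome vector order: (A.a,A.b)
under SC → 00 01 02 22
under TSO → 00 01 02 22
under PSO → 00 01 02 20 21 22
target 20 ∈ {PSO}

SC:no TSO:no PSO:yes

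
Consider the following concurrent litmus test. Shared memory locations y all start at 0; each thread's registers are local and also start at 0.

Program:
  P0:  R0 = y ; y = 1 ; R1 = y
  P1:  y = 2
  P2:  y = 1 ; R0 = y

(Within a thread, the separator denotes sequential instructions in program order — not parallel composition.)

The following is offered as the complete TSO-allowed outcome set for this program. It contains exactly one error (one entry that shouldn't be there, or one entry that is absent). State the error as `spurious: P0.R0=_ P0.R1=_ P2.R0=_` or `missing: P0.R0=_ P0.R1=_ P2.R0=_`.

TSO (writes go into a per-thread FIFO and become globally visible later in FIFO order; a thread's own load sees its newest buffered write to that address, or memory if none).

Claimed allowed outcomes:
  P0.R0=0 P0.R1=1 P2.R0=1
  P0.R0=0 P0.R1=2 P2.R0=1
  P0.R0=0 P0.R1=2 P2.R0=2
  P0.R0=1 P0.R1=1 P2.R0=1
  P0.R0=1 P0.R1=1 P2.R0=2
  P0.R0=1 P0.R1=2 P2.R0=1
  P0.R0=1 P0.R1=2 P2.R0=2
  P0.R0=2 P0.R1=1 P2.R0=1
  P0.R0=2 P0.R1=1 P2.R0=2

missing: P0.R0=0 P0.R1=1 P2.R0=2

outcome vector order: (P0.R0,P0.R1,P2.R0)
[TSO] allowed = {<0 1 1> <0 1 2> <0 2 1> <0 2 2> <1 1 1> <1 1 2> <1 2 1> <1 2 2> <2 1 1> <2 1 2>}
TSO∖claimed = {<0 1 2>}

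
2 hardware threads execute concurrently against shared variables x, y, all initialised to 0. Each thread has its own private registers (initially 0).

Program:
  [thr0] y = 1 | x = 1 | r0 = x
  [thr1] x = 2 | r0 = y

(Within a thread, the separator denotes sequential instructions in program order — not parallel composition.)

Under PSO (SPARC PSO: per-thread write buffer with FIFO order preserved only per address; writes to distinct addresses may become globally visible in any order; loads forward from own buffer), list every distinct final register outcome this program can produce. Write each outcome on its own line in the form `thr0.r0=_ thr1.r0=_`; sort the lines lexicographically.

outcome vector order: (thr0.r0,thr1.r0)
|PSO outcomes| = 4

thr0.r0=1 thr1.r0=0
thr0.r0=1 thr1.r0=1
thr0.r0=2 thr1.r0=0
thr0.r0=2 thr1.r0=1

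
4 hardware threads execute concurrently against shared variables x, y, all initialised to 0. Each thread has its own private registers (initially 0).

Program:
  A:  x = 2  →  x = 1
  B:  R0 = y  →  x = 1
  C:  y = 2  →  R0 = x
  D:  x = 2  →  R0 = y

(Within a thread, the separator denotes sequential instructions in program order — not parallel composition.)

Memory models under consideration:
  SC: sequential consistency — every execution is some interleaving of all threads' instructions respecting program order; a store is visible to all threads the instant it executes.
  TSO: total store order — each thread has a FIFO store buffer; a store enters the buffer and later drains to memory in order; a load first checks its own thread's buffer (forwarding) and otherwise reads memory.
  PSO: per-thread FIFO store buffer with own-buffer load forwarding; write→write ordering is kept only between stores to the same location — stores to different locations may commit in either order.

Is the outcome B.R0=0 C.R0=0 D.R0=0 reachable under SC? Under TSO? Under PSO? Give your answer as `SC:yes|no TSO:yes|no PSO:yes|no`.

outcome vector order: (B.R0,C.R0,D.R0)
SC: 10 outcomes — {(0,0,2); (0,1,0); (0,1,2); (0,2,0); (0,2,2); (2,0,2); (2,1,0); (2,1,2); (2,2,0); (2,2,2)}
TSO: 12 outcomes — {(0,0,0); (0,0,2); (0,1,0); (0,1,2); (0,2,0); (0,2,2); (2,0,0); (2,0,2); (2,1,0); (2,1,2); (2,2,0); (2,2,2)}
PSO: 12 outcomes — {(0,0,0); (0,0,2); (0,1,0); (0,1,2); (0,2,0); (0,2,2); (2,0,0); (2,0,2); (2,1,0); (2,1,2); (2,2,0); (2,2,2)}
target (0,0,0) ∈ {TSO,PSO}

SC:no TSO:yes PSO:yes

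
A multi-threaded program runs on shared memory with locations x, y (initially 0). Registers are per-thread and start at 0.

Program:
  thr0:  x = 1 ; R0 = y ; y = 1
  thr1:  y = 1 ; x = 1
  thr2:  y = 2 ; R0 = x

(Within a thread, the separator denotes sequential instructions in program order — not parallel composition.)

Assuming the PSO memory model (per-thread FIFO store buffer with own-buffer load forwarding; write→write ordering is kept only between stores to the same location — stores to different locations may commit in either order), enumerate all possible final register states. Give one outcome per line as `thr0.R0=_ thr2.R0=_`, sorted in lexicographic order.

thr0.R0=0 thr2.R0=0
thr0.R0=0 thr2.R0=1
thr0.R0=1 thr2.R0=0
thr0.R0=1 thr2.R0=1
thr0.R0=2 thr2.R0=0
thr0.R0=2 thr2.R0=1

outcome vector order: (thr0.R0,thr2.R0)
|PSO outcomes| = 6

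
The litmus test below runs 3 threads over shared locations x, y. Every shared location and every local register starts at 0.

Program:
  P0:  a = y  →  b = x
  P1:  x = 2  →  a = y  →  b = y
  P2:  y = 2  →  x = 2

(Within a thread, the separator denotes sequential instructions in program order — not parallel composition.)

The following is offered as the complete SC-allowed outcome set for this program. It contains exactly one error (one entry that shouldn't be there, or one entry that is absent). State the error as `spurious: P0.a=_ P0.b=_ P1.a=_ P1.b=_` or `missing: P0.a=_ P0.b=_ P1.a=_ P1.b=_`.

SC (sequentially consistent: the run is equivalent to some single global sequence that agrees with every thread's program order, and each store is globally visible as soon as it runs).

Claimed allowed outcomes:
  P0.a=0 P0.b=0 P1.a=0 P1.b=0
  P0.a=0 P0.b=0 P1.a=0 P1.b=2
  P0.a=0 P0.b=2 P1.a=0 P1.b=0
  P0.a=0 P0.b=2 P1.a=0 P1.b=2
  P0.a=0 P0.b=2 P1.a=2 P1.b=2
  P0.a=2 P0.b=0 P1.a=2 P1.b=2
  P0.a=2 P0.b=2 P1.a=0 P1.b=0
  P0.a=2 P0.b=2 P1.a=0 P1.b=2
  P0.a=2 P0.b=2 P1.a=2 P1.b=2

missing: P0.a=0 P0.b=0 P1.a=2 P1.b=2

outcome vector order: (P0.a,P0.b,P1.a,P1.b)
[SC] allowed = {0000 0002 0022 0200 0202 0222 2022 2200 2202 2222}
SC∖claimed = {0022}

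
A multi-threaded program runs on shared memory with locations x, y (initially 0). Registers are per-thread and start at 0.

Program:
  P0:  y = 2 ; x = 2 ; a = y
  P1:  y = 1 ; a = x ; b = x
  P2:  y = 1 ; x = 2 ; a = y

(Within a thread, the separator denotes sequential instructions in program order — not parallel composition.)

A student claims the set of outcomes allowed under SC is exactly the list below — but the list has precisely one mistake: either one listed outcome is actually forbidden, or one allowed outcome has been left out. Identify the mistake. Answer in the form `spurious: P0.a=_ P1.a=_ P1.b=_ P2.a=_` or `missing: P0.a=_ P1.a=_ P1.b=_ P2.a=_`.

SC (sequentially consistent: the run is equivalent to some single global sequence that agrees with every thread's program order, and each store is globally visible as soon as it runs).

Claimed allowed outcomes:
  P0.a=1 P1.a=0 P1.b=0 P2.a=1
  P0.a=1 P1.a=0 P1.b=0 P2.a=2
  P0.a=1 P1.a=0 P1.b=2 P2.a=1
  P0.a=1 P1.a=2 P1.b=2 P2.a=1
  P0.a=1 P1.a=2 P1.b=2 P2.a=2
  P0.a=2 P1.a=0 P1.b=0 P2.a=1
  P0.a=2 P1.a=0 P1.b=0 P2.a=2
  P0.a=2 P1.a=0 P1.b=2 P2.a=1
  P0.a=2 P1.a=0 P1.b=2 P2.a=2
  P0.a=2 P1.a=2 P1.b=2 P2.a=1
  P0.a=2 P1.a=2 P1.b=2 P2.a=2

outcome vector order: (P0.a,P1.a,P1.b,P2.a)
SC (10): <1 0 0 1> <1 0 2 1> <1 2 2 1> <1 2 2 2> <2 0 0 1> <2 0 0 2> <2 0 2 1> <2 0 2 2> <2 2 2 1> <2 2 2 2>
claimed∖SC = {<1 0 0 2>}

spurious: P0.a=1 P1.a=0 P1.b=0 P2.a=2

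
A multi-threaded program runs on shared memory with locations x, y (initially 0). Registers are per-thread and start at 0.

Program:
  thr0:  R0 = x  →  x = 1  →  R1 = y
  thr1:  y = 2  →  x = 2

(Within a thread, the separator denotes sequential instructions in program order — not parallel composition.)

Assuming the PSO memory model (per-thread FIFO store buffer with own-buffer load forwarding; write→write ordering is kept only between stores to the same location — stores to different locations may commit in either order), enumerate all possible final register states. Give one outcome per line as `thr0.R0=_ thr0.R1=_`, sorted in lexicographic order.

thr0.R0=0 thr0.R1=0
thr0.R0=0 thr0.R1=2
thr0.R0=2 thr0.R1=0
thr0.R0=2 thr0.R1=2

outcome vector order: (thr0.R0,thr0.R1)
|PSO outcomes| = 4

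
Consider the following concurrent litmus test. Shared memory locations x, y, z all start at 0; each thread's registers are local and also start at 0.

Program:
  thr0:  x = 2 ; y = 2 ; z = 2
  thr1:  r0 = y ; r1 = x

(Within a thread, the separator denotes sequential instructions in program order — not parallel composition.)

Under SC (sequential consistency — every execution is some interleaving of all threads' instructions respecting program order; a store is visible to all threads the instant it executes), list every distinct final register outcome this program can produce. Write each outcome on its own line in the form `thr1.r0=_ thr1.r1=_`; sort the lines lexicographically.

outcome vector order: (thr1.r0,thr1.r1)
|SC outcomes| = 3

thr1.r0=0 thr1.r1=0
thr1.r0=0 thr1.r1=2
thr1.r0=2 thr1.r1=2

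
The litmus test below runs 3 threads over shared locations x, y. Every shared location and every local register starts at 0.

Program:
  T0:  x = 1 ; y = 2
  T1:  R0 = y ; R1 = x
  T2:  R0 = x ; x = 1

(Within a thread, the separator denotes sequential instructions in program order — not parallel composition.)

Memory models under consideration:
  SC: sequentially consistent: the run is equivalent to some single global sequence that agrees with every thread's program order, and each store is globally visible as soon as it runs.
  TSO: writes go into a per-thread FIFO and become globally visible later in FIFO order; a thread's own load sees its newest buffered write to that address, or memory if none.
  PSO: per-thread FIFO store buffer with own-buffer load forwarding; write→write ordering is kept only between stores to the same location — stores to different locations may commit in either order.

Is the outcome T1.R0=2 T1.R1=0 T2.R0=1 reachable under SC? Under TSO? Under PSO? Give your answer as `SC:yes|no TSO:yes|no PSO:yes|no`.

SC:no TSO:no PSO:yes

outcome vector order: (T1.R0,T1.R1,T2.R0)
SC: 6 outcomes — {(0,0,0); (0,0,1); (0,1,0); (0,1,1); (2,1,0); (2,1,1)}
TSO: 6 outcomes — {(0,0,0); (0,0,1); (0,1,0); (0,1,1); (2,1,0); (2,1,1)}
PSO: 8 outcomes — {(0,0,0); (0,0,1); (0,1,0); (0,1,1); (2,0,0); (2,0,1); (2,1,0); (2,1,1)}
target (2,0,1) ∈ {PSO}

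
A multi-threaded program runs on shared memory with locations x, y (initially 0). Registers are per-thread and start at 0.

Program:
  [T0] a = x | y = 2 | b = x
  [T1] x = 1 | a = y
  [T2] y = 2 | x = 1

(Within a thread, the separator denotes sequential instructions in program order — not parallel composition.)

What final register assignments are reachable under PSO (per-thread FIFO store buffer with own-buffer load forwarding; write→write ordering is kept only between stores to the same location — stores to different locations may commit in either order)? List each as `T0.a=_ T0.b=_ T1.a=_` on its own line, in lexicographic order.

outcome vector order: (T0.a,T0.b,T1.a)
|PSO outcomes| = 6

T0.a=0 T0.b=0 T1.a=0
T0.a=0 T0.b=0 T1.a=2
T0.a=0 T0.b=1 T1.a=0
T0.a=0 T0.b=1 T1.a=2
T0.a=1 T0.b=1 T1.a=0
T0.a=1 T0.b=1 T1.a=2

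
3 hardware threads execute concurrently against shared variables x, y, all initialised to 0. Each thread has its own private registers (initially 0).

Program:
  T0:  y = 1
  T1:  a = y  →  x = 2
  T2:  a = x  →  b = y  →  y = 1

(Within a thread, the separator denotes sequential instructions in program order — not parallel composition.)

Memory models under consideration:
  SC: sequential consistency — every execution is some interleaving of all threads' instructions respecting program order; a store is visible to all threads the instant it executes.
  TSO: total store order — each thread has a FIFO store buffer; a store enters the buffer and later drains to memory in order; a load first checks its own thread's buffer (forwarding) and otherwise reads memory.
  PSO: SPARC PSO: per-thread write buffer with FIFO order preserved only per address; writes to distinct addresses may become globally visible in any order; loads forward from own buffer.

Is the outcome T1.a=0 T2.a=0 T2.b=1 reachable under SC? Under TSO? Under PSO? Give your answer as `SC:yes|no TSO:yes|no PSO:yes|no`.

outcome vector order: (T1.a,T2.a,T2.b)
[SC] allowed = {<0 0 0>; <0 0 1>; <0 2 0>; <0 2 1>; <1 0 0>; <1 0 1>; <1 2 1>}
[TSO] allowed = {<0 0 0>; <0 0 1>; <0 2 0>; <0 2 1>; <1 0 0>; <1 0 1>; <1 2 1>}
[PSO] allowed = {<0 0 0>; <0 0 1>; <0 2 0>; <0 2 1>; <1 0 0>; <1 0 1>; <1 2 1>}
target <0 0 1> ∈ {SC,TSO,PSO}

SC:yes TSO:yes PSO:yes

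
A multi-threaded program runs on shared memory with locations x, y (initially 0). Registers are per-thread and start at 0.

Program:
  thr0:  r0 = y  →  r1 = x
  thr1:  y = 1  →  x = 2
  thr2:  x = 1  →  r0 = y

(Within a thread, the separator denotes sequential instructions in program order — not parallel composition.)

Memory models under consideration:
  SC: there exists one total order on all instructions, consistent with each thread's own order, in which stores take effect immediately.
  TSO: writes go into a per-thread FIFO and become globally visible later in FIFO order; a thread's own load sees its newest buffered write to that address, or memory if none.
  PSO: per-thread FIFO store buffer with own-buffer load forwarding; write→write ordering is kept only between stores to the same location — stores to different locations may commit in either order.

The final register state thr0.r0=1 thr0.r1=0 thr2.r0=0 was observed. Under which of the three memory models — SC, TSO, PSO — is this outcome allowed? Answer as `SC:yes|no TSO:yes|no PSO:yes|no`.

outcome vector order: (thr0.r0,thr0.r1,thr2.r0)
[SC] allowed = {0/0/0, 0/0/1, 0/1/0, 0/1/1, 0/2/0, 0/2/1, 1/0/1, 1/1/0, 1/1/1, 1/2/0, 1/2/1}
[TSO] allowed = {0/0/0, 0/0/1, 0/1/0, 0/1/1, 0/2/0, 0/2/1, 1/0/0, 1/0/1, 1/1/0, 1/1/1, 1/2/0, 1/2/1}
[PSO] allowed = {0/0/0, 0/0/1, 0/1/0, 0/1/1, 0/2/0, 0/2/1, 1/0/0, 1/0/1, 1/1/0, 1/1/1, 1/2/0, 1/2/1}
target 1/0/0 ∈ {TSO,PSO}

SC:no TSO:yes PSO:yes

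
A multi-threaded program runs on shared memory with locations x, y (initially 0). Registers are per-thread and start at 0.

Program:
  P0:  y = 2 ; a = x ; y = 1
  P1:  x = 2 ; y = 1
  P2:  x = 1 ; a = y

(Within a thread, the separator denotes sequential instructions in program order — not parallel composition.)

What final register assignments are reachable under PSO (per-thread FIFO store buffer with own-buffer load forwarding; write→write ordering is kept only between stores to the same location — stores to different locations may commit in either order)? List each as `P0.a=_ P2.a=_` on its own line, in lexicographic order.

outcome vector order: (P0.a,P2.a)
|PSO outcomes| = 9

P0.a=0 P2.a=0
P0.a=0 P2.a=1
P0.a=0 P2.a=2
P0.a=1 P2.a=0
P0.a=1 P2.a=1
P0.a=1 P2.a=2
P0.a=2 P2.a=0
P0.a=2 P2.a=1
P0.a=2 P2.a=2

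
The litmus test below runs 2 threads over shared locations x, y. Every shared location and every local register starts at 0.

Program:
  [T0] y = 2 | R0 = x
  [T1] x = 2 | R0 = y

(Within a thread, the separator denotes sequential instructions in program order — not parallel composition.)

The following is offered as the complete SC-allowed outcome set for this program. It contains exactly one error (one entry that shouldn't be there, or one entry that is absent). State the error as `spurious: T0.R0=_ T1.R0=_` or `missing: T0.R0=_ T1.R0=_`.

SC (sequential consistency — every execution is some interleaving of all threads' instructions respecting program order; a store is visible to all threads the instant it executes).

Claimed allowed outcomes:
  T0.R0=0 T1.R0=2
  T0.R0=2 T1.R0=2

outcome vector order: (T0.R0,T1.R0)
[SC] allowed = {(0,2); (2,0); (2,2)}
SC∖claimed = {(2,0)}

missing: T0.R0=2 T1.R0=0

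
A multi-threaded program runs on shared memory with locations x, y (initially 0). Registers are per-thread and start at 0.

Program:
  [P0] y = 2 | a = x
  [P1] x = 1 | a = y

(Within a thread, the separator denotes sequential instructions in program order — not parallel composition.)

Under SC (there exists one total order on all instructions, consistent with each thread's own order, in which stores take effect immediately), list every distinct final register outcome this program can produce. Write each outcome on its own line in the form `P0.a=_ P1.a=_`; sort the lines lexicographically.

P0.a=0 P1.a=2
P0.a=1 P1.a=0
P0.a=1 P1.a=2

outcome vector order: (P0.a,P1.a)
|SC outcomes| = 3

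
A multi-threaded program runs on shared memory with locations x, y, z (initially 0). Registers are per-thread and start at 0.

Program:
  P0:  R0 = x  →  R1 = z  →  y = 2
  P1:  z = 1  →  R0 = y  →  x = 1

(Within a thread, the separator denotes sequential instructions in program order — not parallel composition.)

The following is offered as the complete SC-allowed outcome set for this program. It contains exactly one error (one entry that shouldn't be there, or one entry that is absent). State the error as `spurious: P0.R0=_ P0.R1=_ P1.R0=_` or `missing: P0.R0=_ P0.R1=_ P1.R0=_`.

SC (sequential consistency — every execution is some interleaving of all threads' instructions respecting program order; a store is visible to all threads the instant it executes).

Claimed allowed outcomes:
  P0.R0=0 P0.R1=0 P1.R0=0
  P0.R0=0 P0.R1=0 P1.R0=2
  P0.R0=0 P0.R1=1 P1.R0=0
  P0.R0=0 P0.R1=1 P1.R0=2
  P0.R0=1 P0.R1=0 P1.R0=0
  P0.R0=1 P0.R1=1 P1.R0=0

spurious: P0.R0=1 P0.R1=0 P1.R0=0

outcome vector order: (P0.R0,P0.R1,P1.R0)
under SC → 000 002 010 012 110
claimed∖SC = {100}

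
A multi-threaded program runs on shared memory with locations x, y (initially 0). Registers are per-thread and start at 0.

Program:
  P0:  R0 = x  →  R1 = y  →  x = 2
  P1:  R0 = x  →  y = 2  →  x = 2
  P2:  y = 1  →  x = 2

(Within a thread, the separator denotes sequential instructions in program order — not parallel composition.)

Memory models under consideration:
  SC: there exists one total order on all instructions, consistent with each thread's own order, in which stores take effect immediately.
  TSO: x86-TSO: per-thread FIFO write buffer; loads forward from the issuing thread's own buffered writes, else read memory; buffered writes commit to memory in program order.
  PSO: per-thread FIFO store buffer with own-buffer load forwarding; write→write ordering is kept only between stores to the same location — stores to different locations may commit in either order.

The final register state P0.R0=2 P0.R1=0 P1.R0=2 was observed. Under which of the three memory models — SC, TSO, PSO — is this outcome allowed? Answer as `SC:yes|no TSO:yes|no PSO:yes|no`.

outcome vector order: (P0.R0,P0.R1,P1.R0)
SC (10): (0,0,0); (0,0,2); (0,1,0); (0,1,2); (0,2,0); (0,2,2); (2,1,0); (2,1,2); (2,2,0); (2,2,2)
TSO (10): (0,0,0); (0,0,2); (0,1,0); (0,1,2); (0,2,0); (0,2,2); (2,1,0); (2,1,2); (2,2,0); (2,2,2)
PSO (12): (0,0,0); (0,0,2); (0,1,0); (0,1,2); (0,2,0); (0,2,2); (2,0,0); (2,0,2); (2,1,0); (2,1,2); (2,2,0); (2,2,2)
target (2,0,2) ∈ {PSO}

SC:no TSO:no PSO:yes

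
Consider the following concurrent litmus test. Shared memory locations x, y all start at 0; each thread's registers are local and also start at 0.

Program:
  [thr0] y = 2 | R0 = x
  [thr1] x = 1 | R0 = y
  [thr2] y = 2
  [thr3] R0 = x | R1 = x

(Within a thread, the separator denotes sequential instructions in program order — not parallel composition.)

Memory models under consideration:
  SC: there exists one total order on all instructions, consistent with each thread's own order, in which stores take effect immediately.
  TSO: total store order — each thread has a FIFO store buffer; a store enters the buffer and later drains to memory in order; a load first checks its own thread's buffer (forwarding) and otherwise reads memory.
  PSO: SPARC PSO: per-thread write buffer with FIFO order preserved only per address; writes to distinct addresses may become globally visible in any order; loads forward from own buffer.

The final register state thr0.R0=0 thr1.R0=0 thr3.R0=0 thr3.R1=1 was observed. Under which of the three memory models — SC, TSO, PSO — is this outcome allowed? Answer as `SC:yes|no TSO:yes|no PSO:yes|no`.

SC:no TSO:yes PSO:yes

outcome vector order: (thr0.R0,thr1.R0,thr3.R0,thr3.R1)
SC: 9 outcomes — {0/2/0/0 0/2/0/1 0/2/1/1 1/0/0/0 1/0/0/1 1/0/1/1 1/2/0/0 1/2/0/1 1/2/1/1}
TSO: 12 outcomes — {0/0/0/0 0/0/0/1 0/0/1/1 0/2/0/0 0/2/0/1 0/2/1/1 1/0/0/0 1/0/0/1 1/0/1/1 1/2/0/0 1/2/0/1 1/2/1/1}
PSO: 12 outcomes — {0/0/0/0 0/0/0/1 0/0/1/1 0/2/0/0 0/2/0/1 0/2/1/1 1/0/0/0 1/0/0/1 1/0/1/1 1/2/0/0 1/2/0/1 1/2/1/1}
target 0/0/0/1 ∈ {TSO,PSO}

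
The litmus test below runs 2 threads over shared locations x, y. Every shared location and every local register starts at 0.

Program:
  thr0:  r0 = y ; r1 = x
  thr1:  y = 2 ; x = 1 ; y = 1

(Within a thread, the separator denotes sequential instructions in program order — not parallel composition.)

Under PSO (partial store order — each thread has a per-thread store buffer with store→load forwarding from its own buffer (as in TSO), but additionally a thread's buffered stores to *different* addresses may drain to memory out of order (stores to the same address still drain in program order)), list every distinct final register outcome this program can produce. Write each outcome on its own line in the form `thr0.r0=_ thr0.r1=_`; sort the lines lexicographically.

thr0.r0=0 thr0.r1=0
thr0.r0=0 thr0.r1=1
thr0.r0=1 thr0.r1=0
thr0.r0=1 thr0.r1=1
thr0.r0=2 thr0.r1=0
thr0.r0=2 thr0.r1=1

outcome vector order: (thr0.r0,thr0.r1)
|PSO outcomes| = 6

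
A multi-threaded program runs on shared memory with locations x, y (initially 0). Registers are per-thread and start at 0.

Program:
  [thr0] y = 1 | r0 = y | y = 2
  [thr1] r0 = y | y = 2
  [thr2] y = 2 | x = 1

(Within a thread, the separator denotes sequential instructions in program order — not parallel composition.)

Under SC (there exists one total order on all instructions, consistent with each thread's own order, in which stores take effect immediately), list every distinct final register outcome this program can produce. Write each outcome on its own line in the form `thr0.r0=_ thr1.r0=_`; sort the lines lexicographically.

outcome vector order: (thr0.r0,thr1.r0)
|SC outcomes| = 6

thr0.r0=1 thr1.r0=0
thr0.r0=1 thr1.r0=1
thr0.r0=1 thr1.r0=2
thr0.r0=2 thr1.r0=0
thr0.r0=2 thr1.r0=1
thr0.r0=2 thr1.r0=2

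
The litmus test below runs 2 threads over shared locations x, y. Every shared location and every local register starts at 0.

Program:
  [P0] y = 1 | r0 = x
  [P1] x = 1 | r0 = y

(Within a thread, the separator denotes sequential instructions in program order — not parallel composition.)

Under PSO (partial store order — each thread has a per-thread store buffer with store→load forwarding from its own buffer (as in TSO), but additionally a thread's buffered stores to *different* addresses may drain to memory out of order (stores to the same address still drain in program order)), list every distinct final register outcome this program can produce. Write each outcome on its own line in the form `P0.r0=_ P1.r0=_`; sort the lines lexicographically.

P0.r0=0 P1.r0=0
P0.r0=0 P1.r0=1
P0.r0=1 P1.r0=0
P0.r0=1 P1.r0=1

outcome vector order: (P0.r0,P1.r0)
|PSO outcomes| = 4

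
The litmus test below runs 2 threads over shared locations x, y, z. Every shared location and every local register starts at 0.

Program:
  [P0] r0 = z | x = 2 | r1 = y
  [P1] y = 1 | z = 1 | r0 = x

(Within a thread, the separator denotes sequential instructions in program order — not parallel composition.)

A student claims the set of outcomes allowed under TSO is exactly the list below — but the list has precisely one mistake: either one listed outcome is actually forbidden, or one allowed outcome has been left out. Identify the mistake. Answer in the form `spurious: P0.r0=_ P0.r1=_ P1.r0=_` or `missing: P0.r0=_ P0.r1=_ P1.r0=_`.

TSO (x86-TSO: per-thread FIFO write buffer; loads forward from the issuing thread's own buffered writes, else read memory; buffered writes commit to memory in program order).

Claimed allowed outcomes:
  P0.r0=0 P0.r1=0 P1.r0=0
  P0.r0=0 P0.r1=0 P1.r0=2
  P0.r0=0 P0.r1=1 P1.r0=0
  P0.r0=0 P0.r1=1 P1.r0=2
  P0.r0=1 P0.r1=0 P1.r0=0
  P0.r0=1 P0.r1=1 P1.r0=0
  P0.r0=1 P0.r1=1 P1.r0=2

spurious: P0.r0=1 P0.r1=0 P1.r0=0

outcome vector order: (P0.r0,P0.r1,P1.r0)
under TSO → 0/0/0 0/0/2 0/1/0 0/1/2 1/1/0 1/1/2
claimed∖TSO = {1/0/0}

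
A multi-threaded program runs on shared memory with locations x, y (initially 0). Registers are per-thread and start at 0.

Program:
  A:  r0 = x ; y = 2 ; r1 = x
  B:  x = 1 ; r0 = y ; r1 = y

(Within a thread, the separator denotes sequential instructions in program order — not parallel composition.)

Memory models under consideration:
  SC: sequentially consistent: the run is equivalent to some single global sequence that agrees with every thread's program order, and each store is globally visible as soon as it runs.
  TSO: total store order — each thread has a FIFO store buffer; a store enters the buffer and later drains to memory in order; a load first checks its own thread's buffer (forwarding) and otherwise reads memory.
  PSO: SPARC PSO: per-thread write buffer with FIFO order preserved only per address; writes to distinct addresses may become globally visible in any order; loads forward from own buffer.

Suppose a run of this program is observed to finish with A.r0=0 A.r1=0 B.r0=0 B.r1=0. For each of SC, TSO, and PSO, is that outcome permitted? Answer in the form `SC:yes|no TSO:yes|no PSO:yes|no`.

SC:no TSO:yes PSO:yes

outcome vector order: (A.r0,A.r1,B.r0,B.r1)
SC: 7 outcomes — {0/0/2/2 0/1/0/0 0/1/0/2 0/1/2/2 1/1/0/0 1/1/0/2 1/1/2/2}
TSO: 9 outcomes — {0/0/0/0 0/0/0/2 0/0/2/2 0/1/0/0 0/1/0/2 0/1/2/2 1/1/0/0 1/1/0/2 1/1/2/2}
PSO: 9 outcomes — {0/0/0/0 0/0/0/2 0/0/2/2 0/1/0/0 0/1/0/2 0/1/2/2 1/1/0/0 1/1/0/2 1/1/2/2}
target 0/0/0/0 ∈ {TSO,PSO}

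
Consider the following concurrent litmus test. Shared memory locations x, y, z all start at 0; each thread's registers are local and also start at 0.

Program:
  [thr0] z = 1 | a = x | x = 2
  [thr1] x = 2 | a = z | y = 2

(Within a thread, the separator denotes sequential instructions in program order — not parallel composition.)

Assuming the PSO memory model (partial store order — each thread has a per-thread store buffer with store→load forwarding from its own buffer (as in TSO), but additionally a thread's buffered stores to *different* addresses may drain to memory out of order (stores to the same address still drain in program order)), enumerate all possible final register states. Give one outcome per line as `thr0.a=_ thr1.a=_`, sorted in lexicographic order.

outcome vector order: (thr0.a,thr1.a)
|PSO outcomes| = 4

thr0.a=0 thr1.a=0
thr0.a=0 thr1.a=1
thr0.a=2 thr1.a=0
thr0.a=2 thr1.a=1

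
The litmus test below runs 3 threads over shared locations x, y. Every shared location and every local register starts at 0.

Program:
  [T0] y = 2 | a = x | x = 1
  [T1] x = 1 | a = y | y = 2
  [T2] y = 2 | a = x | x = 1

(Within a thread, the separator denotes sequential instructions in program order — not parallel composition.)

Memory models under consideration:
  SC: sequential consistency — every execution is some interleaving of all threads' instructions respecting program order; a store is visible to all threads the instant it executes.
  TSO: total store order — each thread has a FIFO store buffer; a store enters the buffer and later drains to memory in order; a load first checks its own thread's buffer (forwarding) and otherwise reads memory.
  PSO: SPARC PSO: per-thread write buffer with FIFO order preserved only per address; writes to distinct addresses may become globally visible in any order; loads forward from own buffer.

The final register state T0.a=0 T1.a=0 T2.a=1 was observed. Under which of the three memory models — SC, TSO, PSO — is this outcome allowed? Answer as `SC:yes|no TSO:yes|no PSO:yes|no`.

SC:no TSO:yes PSO:yes

outcome vector order: (T0.a,T1.a,T2.a)
SC: 5 outcomes — {(0,2,0), (0,2,1), (1,0,1), (1,2,0), (1,2,1)}
TSO: 8 outcomes — {(0,0,0), (0,0,1), (0,2,0), (0,2,1), (1,0,0), (1,0,1), (1,2,0), (1,2,1)}
PSO: 8 outcomes — {(0,0,0), (0,0,1), (0,2,0), (0,2,1), (1,0,0), (1,0,1), (1,2,0), (1,2,1)}
target (0,0,1) ∈ {TSO,PSO}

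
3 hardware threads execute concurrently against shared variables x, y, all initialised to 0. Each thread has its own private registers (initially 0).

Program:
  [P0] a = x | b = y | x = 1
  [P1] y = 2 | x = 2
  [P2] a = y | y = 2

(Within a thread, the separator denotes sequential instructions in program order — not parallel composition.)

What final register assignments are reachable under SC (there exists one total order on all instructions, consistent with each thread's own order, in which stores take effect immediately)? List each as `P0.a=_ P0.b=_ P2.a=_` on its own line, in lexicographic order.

P0.a=0 P0.b=0 P2.a=0
P0.a=0 P0.b=0 P2.a=2
P0.a=0 P0.b=2 P2.a=0
P0.a=0 P0.b=2 P2.a=2
P0.a=2 P0.b=2 P2.a=0
P0.a=2 P0.b=2 P2.a=2

outcome vector order: (P0.a,P0.b,P2.a)
|SC outcomes| = 6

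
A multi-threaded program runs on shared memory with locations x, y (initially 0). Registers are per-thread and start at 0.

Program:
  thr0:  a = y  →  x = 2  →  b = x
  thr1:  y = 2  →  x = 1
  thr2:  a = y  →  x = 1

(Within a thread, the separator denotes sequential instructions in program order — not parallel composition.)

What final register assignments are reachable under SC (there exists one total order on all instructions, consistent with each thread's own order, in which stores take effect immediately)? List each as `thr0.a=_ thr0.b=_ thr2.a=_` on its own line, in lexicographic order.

outcome vector order: (thr0.a,thr0.b,thr2.a)
|SC outcomes| = 8

thr0.a=0 thr0.b=1 thr2.a=0
thr0.a=0 thr0.b=1 thr2.a=2
thr0.a=0 thr0.b=2 thr2.a=0
thr0.a=0 thr0.b=2 thr2.a=2
thr0.a=2 thr0.b=1 thr2.a=0
thr0.a=2 thr0.b=1 thr2.a=2
thr0.a=2 thr0.b=2 thr2.a=0
thr0.a=2 thr0.b=2 thr2.a=2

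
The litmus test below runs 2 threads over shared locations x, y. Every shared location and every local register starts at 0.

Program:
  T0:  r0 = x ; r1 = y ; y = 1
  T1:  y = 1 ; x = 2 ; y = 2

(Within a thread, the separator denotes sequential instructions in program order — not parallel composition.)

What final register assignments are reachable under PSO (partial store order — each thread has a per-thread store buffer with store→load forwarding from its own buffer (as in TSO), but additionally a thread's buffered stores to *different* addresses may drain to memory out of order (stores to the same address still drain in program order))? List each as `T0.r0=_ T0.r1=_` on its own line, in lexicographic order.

outcome vector order: (T0.r0,T0.r1)
|PSO outcomes| = 6

T0.r0=0 T0.r1=0
T0.r0=0 T0.r1=1
T0.r0=0 T0.r1=2
T0.r0=2 T0.r1=0
T0.r0=2 T0.r1=1
T0.r0=2 T0.r1=2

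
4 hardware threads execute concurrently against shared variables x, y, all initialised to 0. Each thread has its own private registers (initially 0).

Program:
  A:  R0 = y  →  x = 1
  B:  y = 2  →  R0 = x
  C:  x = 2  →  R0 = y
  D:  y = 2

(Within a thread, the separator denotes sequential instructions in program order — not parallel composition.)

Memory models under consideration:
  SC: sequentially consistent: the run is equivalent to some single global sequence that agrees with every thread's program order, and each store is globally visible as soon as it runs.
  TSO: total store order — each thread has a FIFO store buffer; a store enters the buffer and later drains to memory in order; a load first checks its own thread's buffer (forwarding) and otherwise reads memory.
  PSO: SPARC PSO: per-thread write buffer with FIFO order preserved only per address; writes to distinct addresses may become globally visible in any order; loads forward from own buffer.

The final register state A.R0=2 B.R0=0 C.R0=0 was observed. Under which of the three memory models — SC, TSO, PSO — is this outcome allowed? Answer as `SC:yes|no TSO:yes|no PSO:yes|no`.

outcome vector order: (A.R0,B.R0,C.R0)
[SC] allowed = {002; 010; 012; 020; 022; 202; 210; 212; 220; 222}
[TSO] allowed = {000; 002; 010; 012; 020; 022; 200; 202; 210; 212; 220; 222}
[PSO] allowed = {000; 002; 010; 012; 020; 022; 200; 202; 210; 212; 220; 222}
target 200 ∈ {TSO,PSO}

SC:no TSO:yes PSO:yes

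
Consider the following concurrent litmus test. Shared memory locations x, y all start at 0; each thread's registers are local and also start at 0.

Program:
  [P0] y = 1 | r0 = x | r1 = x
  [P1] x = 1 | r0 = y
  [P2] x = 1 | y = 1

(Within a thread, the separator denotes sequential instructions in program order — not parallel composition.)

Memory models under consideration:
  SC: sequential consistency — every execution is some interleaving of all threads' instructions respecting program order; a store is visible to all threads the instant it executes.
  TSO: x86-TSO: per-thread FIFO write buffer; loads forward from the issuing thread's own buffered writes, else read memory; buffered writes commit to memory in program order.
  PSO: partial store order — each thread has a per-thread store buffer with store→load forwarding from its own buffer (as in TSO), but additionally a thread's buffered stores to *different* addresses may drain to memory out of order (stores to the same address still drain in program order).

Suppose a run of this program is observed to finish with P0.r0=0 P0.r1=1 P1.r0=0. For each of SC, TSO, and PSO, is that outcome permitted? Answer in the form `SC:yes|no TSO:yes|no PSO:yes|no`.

outcome vector order: (P0.r0,P0.r1,P1.r0)
SC: 4 outcomes — {<0 0 1> <0 1 1> <1 1 0> <1 1 1>}
TSO: 6 outcomes — {<0 0 0> <0 0 1> <0 1 0> <0 1 1> <1 1 0> <1 1 1>}
PSO: 6 outcomes — {<0 0 0> <0 0 1> <0 1 0> <0 1 1> <1 1 0> <1 1 1>}
target <0 1 0> ∈ {TSO,PSO}

SC:no TSO:yes PSO:yes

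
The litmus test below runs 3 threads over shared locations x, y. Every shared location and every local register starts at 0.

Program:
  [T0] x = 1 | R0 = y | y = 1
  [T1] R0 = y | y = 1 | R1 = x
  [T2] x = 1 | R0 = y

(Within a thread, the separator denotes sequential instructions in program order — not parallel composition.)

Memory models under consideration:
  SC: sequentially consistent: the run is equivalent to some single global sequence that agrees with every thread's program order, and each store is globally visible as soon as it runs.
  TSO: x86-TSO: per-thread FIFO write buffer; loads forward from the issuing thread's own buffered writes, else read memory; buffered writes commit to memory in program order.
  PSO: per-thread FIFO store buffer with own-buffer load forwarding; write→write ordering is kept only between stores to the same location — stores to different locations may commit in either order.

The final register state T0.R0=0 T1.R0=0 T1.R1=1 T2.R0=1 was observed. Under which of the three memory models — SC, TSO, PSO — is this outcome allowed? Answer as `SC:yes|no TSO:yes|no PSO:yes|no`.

SC:yes TSO:yes PSO:yes

outcome vector order: (T0.R0,T1.R0,T1.R1,T2.R0)
SC: 7 outcomes — {0010, 0011, 0110, 0111, 1001, 1010, 1011}
TSO: 10 outcomes — {0000, 0001, 0010, 0011, 0110, 0111, 1000, 1001, 1010, 1011}
PSO: 12 outcomes — {0000, 0001, 0010, 0011, 0100, 0101, 0110, 0111, 1000, 1001, 1010, 1011}
target 0011 ∈ {SC,TSO,PSO}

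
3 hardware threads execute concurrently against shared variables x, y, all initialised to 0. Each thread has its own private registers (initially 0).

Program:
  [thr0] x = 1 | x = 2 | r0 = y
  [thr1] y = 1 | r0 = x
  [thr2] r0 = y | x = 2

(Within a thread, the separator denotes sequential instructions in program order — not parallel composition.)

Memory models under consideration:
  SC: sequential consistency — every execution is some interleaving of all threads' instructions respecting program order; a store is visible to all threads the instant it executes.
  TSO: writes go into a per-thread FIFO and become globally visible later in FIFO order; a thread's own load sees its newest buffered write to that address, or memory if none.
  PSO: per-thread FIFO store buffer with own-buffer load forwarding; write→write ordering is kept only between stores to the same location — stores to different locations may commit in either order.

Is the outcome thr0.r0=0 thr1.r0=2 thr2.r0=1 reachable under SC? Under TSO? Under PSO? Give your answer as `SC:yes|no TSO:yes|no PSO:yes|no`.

SC:yes TSO:yes PSO:yes

outcome vector order: (thr0.r0,thr1.r0,thr2.r0)
SC: 8 outcomes — {(0,2,0) (0,2,1) (1,0,0) (1,0,1) (1,1,0) (1,1,1) (1,2,0) (1,2,1)}
TSO: 12 outcomes — {(0,0,0) (0,0,1) (0,1,0) (0,1,1) (0,2,0) (0,2,1) (1,0,0) (1,0,1) (1,1,0) (1,1,1) (1,2,0) (1,2,1)}
PSO: 12 outcomes — {(0,0,0) (0,0,1) (0,1,0) (0,1,1) (0,2,0) (0,2,1) (1,0,0) (1,0,1) (1,1,0) (1,1,1) (1,2,0) (1,2,1)}
target (0,2,1) ∈ {SC,TSO,PSO}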